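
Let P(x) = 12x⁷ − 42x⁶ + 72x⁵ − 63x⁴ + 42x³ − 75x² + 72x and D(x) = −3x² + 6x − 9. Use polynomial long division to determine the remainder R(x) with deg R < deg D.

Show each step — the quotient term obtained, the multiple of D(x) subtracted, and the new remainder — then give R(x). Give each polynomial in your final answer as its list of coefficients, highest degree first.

Step 1: lead(12x⁷ − 42x⁶ + 72x⁵ − 63x⁴ + 42x³ − 75x² + 72x) ÷ lead(D) = 12x⁷ ÷ −3x² = −4x⁵. Subtract (−4x⁵)·D = 12x⁷ − 24x⁶ + 36x⁵. Remainder: −18x⁶ + 36x⁵ − 63x⁴ + 42x³ − 75x² + 72x.
Step 2: lead(−18x⁶ + 36x⁵ − 63x⁴ + 42x³ − 75x² + 72x) ÷ lead(D) = −18x⁶ ÷ −3x² = 6x⁴. Subtract (6x⁴)·D = −18x⁶ + 36x⁵ − 54x⁴. Remainder: −9x⁴ + 42x³ − 75x² + 72x.
Step 3: lead(−9x⁴ + 42x³ − 75x² + 72x) ÷ lead(D) = −9x⁴ ÷ −3x² = 3x². Subtract (3x²)·D = −9x⁴ + 18x³ − 27x². Remainder: 24x³ − 48x² + 72x.
Step 4: lead(24x³ − 48x² + 72x) ÷ lead(D) = 24x³ ÷ −3x² = −8x. Subtract (−8x)·D = 24x³ − 48x² + 72x. Remainder: 0.

R = [0]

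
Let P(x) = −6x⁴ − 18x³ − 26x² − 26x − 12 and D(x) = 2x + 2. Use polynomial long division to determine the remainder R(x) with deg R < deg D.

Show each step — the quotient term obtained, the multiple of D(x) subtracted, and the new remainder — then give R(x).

Step 1: lead(−6x⁴ − 18x³ − 26x² − 26x − 12) ÷ lead(D) = −6x⁴ ÷ 2x = −3x³. Subtract (−3x³)·D = −6x⁴ − 6x³. Remainder: −12x³ − 26x² − 26x − 12.
Step 2: lead(−12x³ − 26x² − 26x − 12) ÷ lead(D) = −12x³ ÷ 2x = −6x². Subtract (−6x²)·D = −12x³ − 12x². Remainder: −14x² − 26x − 12.
Step 3: lead(−14x² − 26x − 12) ÷ lead(D) = −14x² ÷ 2x = −7x. Subtract (−7x)·D = −14x² − 14x. Remainder: −12x − 12.
Step 4: lead(−12x − 12) ÷ lead(D) = −12x ÷ 2x = −6. Subtract (−6)·D = −12x − 12. Remainder: 0.

R(x) = 0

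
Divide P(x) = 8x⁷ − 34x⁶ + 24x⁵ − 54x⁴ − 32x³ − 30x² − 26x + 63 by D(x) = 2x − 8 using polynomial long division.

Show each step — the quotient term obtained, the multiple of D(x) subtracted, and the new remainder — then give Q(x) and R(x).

Step 1: lead(8x⁷ − 34x⁶ + 24x⁵ − 54x⁴ − 32x³ − 30x² − 26x + 63) ÷ lead(D) = 8x⁷ ÷ 2x = 4x⁶. Subtract (4x⁶)·D = 8x⁷ − 32x⁶. Remainder: −2x⁶ + 24x⁵ − 54x⁴ − 32x³ − 30x² − 26x + 63.
Step 2: lead(−2x⁶ + 24x⁵ − 54x⁴ − 32x³ − 30x² − 26x + 63) ÷ lead(D) = −2x⁶ ÷ 2x = −x⁵. Subtract (−x⁵)·D = −2x⁶ + 8x⁵. Remainder: 16x⁵ − 54x⁴ − 32x³ − 30x² − 26x + 63.
Step 3: lead(16x⁵ − 54x⁴ − 32x³ − 30x² − 26x + 63) ÷ lead(D) = 16x⁵ ÷ 2x = 8x⁴. Subtract (8x⁴)·D = 16x⁵ − 64x⁴. Remainder: 10x⁴ − 32x³ − 30x² − 26x + 63.
Step 4: lead(10x⁴ − 32x³ − 30x² − 26x + 63) ÷ lead(D) = 10x⁴ ÷ 2x = 5x³. Subtract (5x³)·D = 10x⁴ − 40x³. Remainder: 8x³ − 30x² − 26x + 63.
Step 5: lead(8x³ − 30x² − 26x + 63) ÷ lead(D) = 8x³ ÷ 2x = 4x². Subtract (4x²)·D = 8x³ − 32x². Remainder: 2x² − 26x + 63.
Step 6: lead(2x² − 26x + 63) ÷ lead(D) = 2x² ÷ 2x = x. Subtract (x)·D = 2x² − 8x. Remainder: −18x + 63.
Step 7: lead(−18x + 63) ÷ lead(D) = −18x ÷ 2x = −9. Subtract (−9)·D = −18x + 72. Remainder: −9.

Q(x) = 4x⁶ − x⁵ + 8x⁴ + 5x³ + 4x² + x − 9; R(x) = −9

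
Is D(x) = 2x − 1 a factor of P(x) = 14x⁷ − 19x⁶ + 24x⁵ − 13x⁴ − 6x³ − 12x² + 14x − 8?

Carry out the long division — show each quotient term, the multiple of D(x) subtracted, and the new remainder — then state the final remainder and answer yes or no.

R(x) = −5, so D(x) is not a factor of P(x). no

Step 1: lead(14x⁷ − 19x⁶ + 24x⁵ − 13x⁴ − 6x³ − 12x² + 14x − 8) ÷ lead(D) = 14x⁷ ÷ 2x = 7x⁶. Subtract (7x⁶)·D = 14x⁷ − 7x⁶. Remainder: −12x⁶ + 24x⁵ − 13x⁴ − 6x³ − 12x² + 14x − 8.
Step 2: lead(−12x⁶ + 24x⁵ − 13x⁴ − 6x³ − 12x² + 14x − 8) ÷ lead(D) = −12x⁶ ÷ 2x = −6x⁵. Subtract (−6x⁵)·D = −12x⁶ + 6x⁵. Remainder: 18x⁵ − 13x⁴ − 6x³ − 12x² + 14x − 8.
Step 3: lead(18x⁵ − 13x⁴ − 6x³ − 12x² + 14x − 8) ÷ lead(D) = 18x⁵ ÷ 2x = 9x⁴. Subtract (9x⁴)·D = 18x⁵ − 9x⁴. Remainder: −4x⁴ − 6x³ − 12x² + 14x − 8.
Step 4: lead(−4x⁴ − 6x³ − 12x² + 14x − 8) ÷ lead(D) = −4x⁴ ÷ 2x = −2x³. Subtract (−2x³)·D = −4x⁴ + 2x³. Remainder: −8x³ − 12x² + 14x − 8.
Step 5: lead(−8x³ − 12x² + 14x − 8) ÷ lead(D) = −8x³ ÷ 2x = −4x². Subtract (−4x²)·D = −8x³ + 4x². Remainder: −16x² + 14x − 8.
Step 6: lead(−16x² + 14x − 8) ÷ lead(D) = −16x² ÷ 2x = −8x. Subtract (−8x)·D = −16x² + 8x. Remainder: 6x − 8.
Step 7: lead(6x − 8) ÷ lead(D) = 6x ÷ 2x = 3. Subtract (3)·D = 6x − 3. Remainder: −5.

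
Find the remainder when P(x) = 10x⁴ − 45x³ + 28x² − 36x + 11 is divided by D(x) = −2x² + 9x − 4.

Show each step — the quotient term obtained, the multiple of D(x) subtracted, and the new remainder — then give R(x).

R(x) = −5

Step 1: lead(10x⁴ − 45x³ + 28x² − 36x + 11) ÷ lead(D) = 10x⁴ ÷ −2x² = −5x². Subtract (−5x²)·D = 10x⁴ − 45x³ + 20x². Remainder: 8x² − 36x + 11.
Step 2: lead(8x² − 36x + 11) ÷ lead(D) = 8x² ÷ −2x² = −4. Subtract (−4)·D = 8x² − 36x + 16. Remainder: −5.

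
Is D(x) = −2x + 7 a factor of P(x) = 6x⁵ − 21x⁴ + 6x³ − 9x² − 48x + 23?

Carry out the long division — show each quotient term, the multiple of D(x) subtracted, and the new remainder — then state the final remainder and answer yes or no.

Step 1: lead(6x⁵ − 21x⁴ + 6x³ − 9x² − 48x + 23) ÷ lead(D) = 6x⁵ ÷ −2x = −3x⁴. Subtract (−3x⁴)·D = 6x⁵ − 21x⁴. Remainder: 6x³ − 9x² − 48x + 23.
Step 2: lead(6x³ − 9x² − 48x + 23) ÷ lead(D) = 6x³ ÷ −2x = −3x². Subtract (−3x²)·D = 6x³ − 21x². Remainder: 12x² − 48x + 23.
Step 3: lead(12x² − 48x + 23) ÷ lead(D) = 12x² ÷ −2x = −6x. Subtract (−6x)·D = 12x² − 42x. Remainder: −6x + 23.
Step 4: lead(−6x + 23) ÷ lead(D) = −6x ÷ −2x = 3. Subtract (3)·D = −6x + 21. Remainder: 2.

R(x) = 2, so D(x) is not a factor of P(x). no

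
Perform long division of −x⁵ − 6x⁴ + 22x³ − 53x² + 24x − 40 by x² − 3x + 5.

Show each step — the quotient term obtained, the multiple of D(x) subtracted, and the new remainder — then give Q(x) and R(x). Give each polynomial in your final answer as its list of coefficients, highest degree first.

Q = [-1, -9, 0, -8]; R = [0]

Step 1: lead(−x⁵ − 6x⁴ + 22x³ − 53x² + 24x − 40) ÷ lead(D) = −x⁵ ÷ x² = −x³. Subtract (−x³)·D = −x⁵ + 3x⁴ − 5x³. Remainder: −9x⁴ + 27x³ − 53x² + 24x − 40.
Step 2: lead(−9x⁴ + 27x³ − 53x² + 24x − 40) ÷ lead(D) = −9x⁴ ÷ x² = −9x². Subtract (−9x²)·D = −9x⁴ + 27x³ − 45x². Remainder: −8x² + 24x − 40.
Step 3: lead(−8x² + 24x − 40) ÷ lead(D) = −8x² ÷ x² = −8. Subtract (−8)·D = −8x² + 24x − 40. Remainder: 0.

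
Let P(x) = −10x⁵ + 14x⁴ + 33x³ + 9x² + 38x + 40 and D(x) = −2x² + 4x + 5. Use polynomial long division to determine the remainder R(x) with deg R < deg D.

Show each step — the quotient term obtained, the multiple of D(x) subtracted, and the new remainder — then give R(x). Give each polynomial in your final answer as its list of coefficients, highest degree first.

Step 1: lead(−10x⁵ + 14x⁴ + 33x³ + 9x² + 38x + 40) ÷ lead(D) = −10x⁵ ÷ −2x² = 5x³. Subtract (5x³)·D = −10x⁵ + 20x⁴ + 25x³. Remainder: −6x⁴ + 8x³ + 9x² + 38x + 40.
Step 2: lead(−6x⁴ + 8x³ + 9x² + 38x + 40) ÷ lead(D) = −6x⁴ ÷ −2x² = 3x². Subtract (3x²)·D = −6x⁴ + 12x³ + 15x². Remainder: −4x³ − 6x² + 38x + 40.
Step 3: lead(−4x³ − 6x² + 38x + 40) ÷ lead(D) = −4x³ ÷ −2x² = 2x. Subtract (2x)·D = −4x³ + 8x² + 10x. Remainder: −14x² + 28x + 40.
Step 4: lead(−14x² + 28x + 40) ÷ lead(D) = −14x² ÷ −2x² = 7. Subtract (7)·D = −14x² + 28x + 35. Remainder: 5.

R = [5]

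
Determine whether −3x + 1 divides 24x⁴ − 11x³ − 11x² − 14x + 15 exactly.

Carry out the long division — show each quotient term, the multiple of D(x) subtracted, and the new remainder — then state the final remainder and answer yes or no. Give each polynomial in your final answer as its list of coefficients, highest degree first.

R = [9], so D(x) is not a factor of P(x). no

Step 1: lead(24x⁴ − 11x³ − 11x² − 14x + 15) ÷ lead(D) = 24x⁴ ÷ −3x = −8x³. Subtract (−8x³)·D = 24x⁴ − 8x³. Remainder: −3x³ − 11x² − 14x + 15.
Step 2: lead(−3x³ − 11x² − 14x + 15) ÷ lead(D) = −3x³ ÷ −3x = x². Subtract (x²)·D = −3x³ + x². Remainder: −12x² − 14x + 15.
Step 3: lead(−12x² − 14x + 15) ÷ lead(D) = −12x² ÷ −3x = 4x. Subtract (4x)·D = −12x² + 4x. Remainder: −18x + 15.
Step 4: lead(−18x + 15) ÷ lead(D) = −18x ÷ −3x = 6. Subtract (6)·D = −18x + 6. Remainder: 9.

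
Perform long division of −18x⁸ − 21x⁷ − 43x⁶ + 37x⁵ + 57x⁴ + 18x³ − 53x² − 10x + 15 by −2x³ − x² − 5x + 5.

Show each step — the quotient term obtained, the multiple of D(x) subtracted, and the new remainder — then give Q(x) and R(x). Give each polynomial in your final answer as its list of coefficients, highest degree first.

Step 1: lead(−18x⁸ − 21x⁷ − 43x⁶ + 37x⁵ + 57x⁴ + 18x³ − 53x² − 10x + 15) ÷ lead(D) = −18x⁸ ÷ −2x³ = 9x⁵. Subtract (9x⁵)·D = −18x⁸ − 9x⁷ − 45x⁶ + 45x⁵. Remainder: −12x⁷ + 2x⁶ − 8x⁵ + 57x⁴ + 18x³ − 53x² − 10x + 15.
Step 2: lead(−12x⁷ + 2x⁶ − 8x⁵ + 57x⁴ + 18x³ − 53x² − 10x + 15) ÷ lead(D) = −12x⁷ ÷ −2x³ = 6x⁴. Subtract (6x⁴)·D = −12x⁷ − 6x⁶ − 30x⁵ + 30x⁴. Remainder: 8x⁶ + 22x⁵ + 27x⁴ + 18x³ − 53x² − 10x + 15.
Step 3: lead(8x⁶ + 22x⁵ + 27x⁴ + 18x³ − 53x² − 10x + 15) ÷ lead(D) = 8x⁶ ÷ −2x³ = −4x³. Subtract (−4x³)·D = 8x⁶ + 4x⁵ + 20x⁴ − 20x³. Remainder: 18x⁵ + 7x⁴ + 38x³ − 53x² − 10x + 15.
Step 4: lead(18x⁵ + 7x⁴ + 38x³ − 53x² − 10x + 15) ÷ lead(D) = 18x⁵ ÷ −2x³ = −9x². Subtract (−9x²)·D = 18x⁵ + 9x⁴ + 45x³ − 45x². Remainder: −2x⁴ − 7x³ − 8x² − 10x + 15.
Step 5: lead(−2x⁴ − 7x³ − 8x² − 10x + 15) ÷ lead(D) = −2x⁴ ÷ −2x³ = x. Subtract (x)·D = −2x⁴ − x³ − 5x² + 5x. Remainder: −6x³ − 3x² − 15x + 15.
Step 6: lead(−6x³ − 3x² − 15x + 15) ÷ lead(D) = −6x³ ÷ −2x³ = 3. Subtract (3)·D = −6x³ − 3x² − 15x + 15. Remainder: 0.

Q = [9, 6, -4, -9, 1, 3]; R = [0]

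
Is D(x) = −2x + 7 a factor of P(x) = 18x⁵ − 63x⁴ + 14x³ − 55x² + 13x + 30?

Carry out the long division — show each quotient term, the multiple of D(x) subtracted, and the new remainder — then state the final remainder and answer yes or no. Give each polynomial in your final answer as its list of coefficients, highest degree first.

R = [2], so D(x) is not a factor of P(x). no

Step 1: lead(18x⁵ − 63x⁴ + 14x³ − 55x² + 13x + 30) ÷ lead(D) = 18x⁵ ÷ −2x = −9x⁴. Subtract (−9x⁴)·D = 18x⁵ − 63x⁴. Remainder: 14x³ − 55x² + 13x + 30.
Step 2: lead(14x³ − 55x² + 13x + 30) ÷ lead(D) = 14x³ ÷ −2x = −7x². Subtract (−7x²)·D = 14x³ − 49x². Remainder: −6x² + 13x + 30.
Step 3: lead(−6x² + 13x + 30) ÷ lead(D) = −6x² ÷ −2x = 3x. Subtract (3x)·D = −6x² + 21x. Remainder: −8x + 30.
Step 4: lead(−8x + 30) ÷ lead(D) = −8x ÷ −2x = 4. Subtract (4)·D = −8x + 28. Remainder: 2.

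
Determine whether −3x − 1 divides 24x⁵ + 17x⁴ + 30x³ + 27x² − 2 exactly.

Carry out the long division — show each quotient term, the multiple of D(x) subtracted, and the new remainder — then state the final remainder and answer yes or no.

Step 1: lead(24x⁵ + 17x⁴ + 30x³ + 27x² − 2) ÷ lead(D) = 24x⁵ ÷ −3x = −8x⁴. Subtract (−8x⁴)·D = 24x⁵ + 8x⁴. Remainder: 9x⁴ + 30x³ + 27x² − 2.
Step 2: lead(9x⁴ + 30x³ + 27x² − 2) ÷ lead(D) = 9x⁴ ÷ −3x = −3x³. Subtract (−3x³)·D = 9x⁴ + 3x³. Remainder: 27x³ + 27x² − 2.
Step 3: lead(27x³ + 27x² − 2) ÷ lead(D) = 27x³ ÷ −3x = −9x². Subtract (−9x²)·D = 27x³ + 9x². Remainder: 18x² − 2.
Step 4: lead(18x² − 2) ÷ lead(D) = 18x² ÷ −3x = −6x. Subtract (−6x)·D = 18x² + 6x. Remainder: −6x − 2.
Step 5: lead(−6x − 2) ÷ lead(D) = −6x ÷ −3x = 2. Subtract (2)·D = −6x − 2. Remainder: 0.

R(x) = 0, so D(x) is a factor of P(x). yes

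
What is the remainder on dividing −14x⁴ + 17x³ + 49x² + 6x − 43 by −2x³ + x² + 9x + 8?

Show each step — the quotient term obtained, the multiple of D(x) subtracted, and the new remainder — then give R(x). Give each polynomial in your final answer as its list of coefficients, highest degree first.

Step 1: lead(−14x⁴ + 17x³ + 49x² + 6x − 43) ÷ lead(D) = −14x⁴ ÷ −2x³ = 7x. Subtract (7x)·D = −14x⁴ + 7x³ + 63x² + 56x. Remainder: 10x³ − 14x² − 50x − 43.
Step 2: lead(10x³ − 14x² − 50x − 43) ÷ lead(D) = 10x³ ÷ −2x³ = −5. Subtract (−5)·D = 10x³ − 5x² − 45x − 40. Remainder: −9x² − 5x − 3.

R = [-9, -5, -3]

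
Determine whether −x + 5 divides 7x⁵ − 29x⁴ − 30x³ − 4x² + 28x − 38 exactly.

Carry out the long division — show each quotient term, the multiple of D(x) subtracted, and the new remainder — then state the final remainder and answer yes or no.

R(x) = 2, so D(x) is not a factor of P(x). no

Step 1: lead(7x⁵ − 29x⁴ − 30x³ − 4x² + 28x − 38) ÷ lead(D) = 7x⁵ ÷ −x = −7x⁴. Subtract (−7x⁴)·D = 7x⁵ − 35x⁴. Remainder: 6x⁴ − 30x³ − 4x² + 28x − 38.
Step 2: lead(6x⁴ − 30x³ − 4x² + 28x − 38) ÷ lead(D) = 6x⁴ ÷ −x = −6x³. Subtract (−6x³)·D = 6x⁴ − 30x³. Remainder: −4x² + 28x − 38.
Step 3: lead(−4x² + 28x − 38) ÷ lead(D) = −4x² ÷ −x = 4x. Subtract (4x)·D = −4x² + 20x. Remainder: 8x − 38.
Step 4: lead(8x − 38) ÷ lead(D) = 8x ÷ −x = −8. Subtract (−8)·D = 8x − 40. Remainder: 2.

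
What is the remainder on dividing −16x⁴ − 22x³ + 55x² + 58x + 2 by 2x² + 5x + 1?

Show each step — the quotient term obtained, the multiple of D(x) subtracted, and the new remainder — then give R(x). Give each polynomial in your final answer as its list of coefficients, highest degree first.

R = [4, -7]

Step 1: lead(−16x⁴ − 22x³ + 55x² + 58x + 2) ÷ lead(D) = −16x⁴ ÷ 2x² = −8x². Subtract (−8x²)·D = −16x⁴ − 40x³ − 8x². Remainder: 18x³ + 63x² + 58x + 2.
Step 2: lead(18x³ + 63x² + 58x + 2) ÷ lead(D) = 18x³ ÷ 2x² = 9x. Subtract (9x)·D = 18x³ + 45x² + 9x. Remainder: 18x² + 49x + 2.
Step 3: lead(18x² + 49x + 2) ÷ lead(D) = 18x² ÷ 2x² = 9. Subtract (9)·D = 18x² + 45x + 9. Remainder: 4x − 7.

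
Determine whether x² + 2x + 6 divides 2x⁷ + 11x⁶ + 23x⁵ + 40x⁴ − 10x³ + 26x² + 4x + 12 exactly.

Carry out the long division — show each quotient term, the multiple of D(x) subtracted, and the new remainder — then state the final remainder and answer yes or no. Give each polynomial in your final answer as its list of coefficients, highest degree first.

R = [0], so D(x) is a factor of P(x). yes

Step 1: lead(2x⁷ + 11x⁶ + 23x⁵ + 40x⁴ − 10x³ + 26x² + 4x + 12) ÷ lead(D) = 2x⁷ ÷ x² = 2x⁵. Subtract (2x⁵)·D = 2x⁷ + 4x⁶ + 12x⁵. Remainder: 7x⁶ + 11x⁵ + 40x⁴ − 10x³ + 26x² + 4x + 12.
Step 2: lead(7x⁶ + 11x⁵ + 40x⁴ − 10x³ + 26x² + 4x + 12) ÷ lead(D) = 7x⁶ ÷ x² = 7x⁴. Subtract (7x⁴)·D = 7x⁶ + 14x⁵ + 42x⁴. Remainder: −3x⁵ − 2x⁴ − 10x³ + 26x² + 4x + 12.
Step 3: lead(−3x⁵ − 2x⁴ − 10x³ + 26x² + 4x + 12) ÷ lead(D) = −3x⁵ ÷ x² = −3x³. Subtract (−3x³)·D = −3x⁵ − 6x⁴ − 18x³. Remainder: 4x⁴ + 8x³ + 26x² + 4x + 12.
Step 4: lead(4x⁴ + 8x³ + 26x² + 4x + 12) ÷ lead(D) = 4x⁴ ÷ x² = 4x². Subtract (4x²)·D = 4x⁴ + 8x³ + 24x². Remainder: 2x² + 4x + 12.
Step 5: lead(2x² + 4x + 12) ÷ lead(D) = 2x² ÷ x² = 2. Subtract (2)·D = 2x² + 4x + 12. Remainder: 0.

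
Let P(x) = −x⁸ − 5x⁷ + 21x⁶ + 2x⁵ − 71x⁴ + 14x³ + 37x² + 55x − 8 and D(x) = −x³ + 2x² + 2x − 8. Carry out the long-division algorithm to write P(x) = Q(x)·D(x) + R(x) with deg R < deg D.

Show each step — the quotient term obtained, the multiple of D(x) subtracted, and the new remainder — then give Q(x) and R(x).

Q(x) = x⁵ + 7x⁴ − 5x³ − 6x² − 7x; R(x) = 3x² − x − 8

Step 1: lead(−x⁸ − 5x⁷ + 21x⁶ + 2x⁵ − 71x⁴ + 14x³ + 37x² + 55x − 8) ÷ lead(D) = −x⁸ ÷ −x³ = x⁵. Subtract (x⁵)·D = −x⁸ + 2x⁷ + 2x⁶ − 8x⁵. Remainder: −7x⁷ + 19x⁶ + 10x⁵ − 71x⁴ + 14x³ + 37x² + 55x − 8.
Step 2: lead(−7x⁷ + 19x⁶ + 10x⁵ − 71x⁴ + 14x³ + 37x² + 55x − 8) ÷ lead(D) = −7x⁷ ÷ −x³ = 7x⁴. Subtract (7x⁴)·D = −7x⁷ + 14x⁶ + 14x⁵ − 56x⁴. Remainder: 5x⁶ − 4x⁵ − 15x⁴ + 14x³ + 37x² + 55x − 8.
Step 3: lead(5x⁶ − 4x⁵ − 15x⁴ + 14x³ + 37x² + 55x − 8) ÷ lead(D) = 5x⁶ ÷ −x³ = −5x³. Subtract (−5x³)·D = 5x⁶ − 10x⁵ − 10x⁴ + 40x³. Remainder: 6x⁵ − 5x⁴ − 26x³ + 37x² + 55x − 8.
Step 4: lead(6x⁵ − 5x⁴ − 26x³ + 37x² + 55x − 8) ÷ lead(D) = 6x⁵ ÷ −x³ = −6x². Subtract (−6x²)·D = 6x⁵ − 12x⁴ − 12x³ + 48x². Remainder: 7x⁴ − 14x³ − 11x² + 55x − 8.
Step 5: lead(7x⁴ − 14x³ − 11x² + 55x − 8) ÷ lead(D) = 7x⁴ ÷ −x³ = −7x. Subtract (−7x)·D = 7x⁴ − 14x³ − 14x² + 56x. Remainder: 3x² − x − 8.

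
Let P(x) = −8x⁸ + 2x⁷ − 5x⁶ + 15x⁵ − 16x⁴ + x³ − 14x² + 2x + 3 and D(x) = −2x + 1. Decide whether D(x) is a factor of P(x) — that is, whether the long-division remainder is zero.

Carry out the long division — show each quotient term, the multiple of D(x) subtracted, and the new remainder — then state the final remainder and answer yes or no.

Step 1: lead(−8x⁸ + 2x⁷ − 5x⁶ + 15x⁵ − 16x⁴ + x³ − 14x² + 2x + 3) ÷ lead(D) = −8x⁸ ÷ −2x = 4x⁷. Subtract (4x⁷)·D = −8x⁸ + 4x⁷. Remainder: −2x⁷ − 5x⁶ + 15x⁵ − 16x⁴ + x³ − 14x² + 2x + 3.
Step 2: lead(−2x⁷ − 5x⁶ + 15x⁵ − 16x⁴ + x³ − 14x² + 2x + 3) ÷ lead(D) = −2x⁷ ÷ −2x = x⁶. Subtract (x⁶)·D = −2x⁷ + x⁶. Remainder: −6x⁶ + 15x⁵ − 16x⁴ + x³ − 14x² + 2x + 3.
Step 3: lead(−6x⁶ + 15x⁵ − 16x⁴ + x³ − 14x² + 2x + 3) ÷ lead(D) = −6x⁶ ÷ −2x = 3x⁵. Subtract (3x⁵)·D = −6x⁶ + 3x⁵. Remainder: 12x⁵ − 16x⁴ + x³ − 14x² + 2x + 3.
Step 4: lead(12x⁵ − 16x⁴ + x³ − 14x² + 2x + 3) ÷ lead(D) = 12x⁵ ÷ −2x = −6x⁴. Subtract (−6x⁴)·D = 12x⁵ − 6x⁴. Remainder: −10x⁴ + x³ − 14x² + 2x + 3.
Step 5: lead(−10x⁴ + x³ − 14x² + 2x + 3) ÷ lead(D) = −10x⁴ ÷ −2x = 5x³. Subtract (5x³)·D = −10x⁴ + 5x³. Remainder: −4x³ − 14x² + 2x + 3.
Step 6: lead(−4x³ − 14x² + 2x + 3) ÷ lead(D) = −4x³ ÷ −2x = 2x². Subtract (2x²)·D = −4x³ + 2x². Remainder: −16x² + 2x + 3.
Step 7: lead(−16x² + 2x + 3) ÷ lead(D) = −16x² ÷ −2x = 8x. Subtract (8x)·D = −16x² + 8x. Remainder: −6x + 3.
Step 8: lead(−6x + 3) ÷ lead(D) = −6x ÷ −2x = 3. Subtract (3)·D = −6x + 3. Remainder: 0.

R(x) = 0, so D(x) is a factor of P(x). yes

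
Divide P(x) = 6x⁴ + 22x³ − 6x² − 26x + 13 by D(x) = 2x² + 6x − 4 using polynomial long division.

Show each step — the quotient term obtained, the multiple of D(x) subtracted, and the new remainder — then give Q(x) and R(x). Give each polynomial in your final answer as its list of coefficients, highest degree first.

Step 1: lead(6x⁴ + 22x³ − 6x² − 26x + 13) ÷ lead(D) = 6x⁴ ÷ 2x² = 3x². Subtract (3x²)·D = 6x⁴ + 18x³ − 12x². Remainder: 4x³ + 6x² − 26x + 13.
Step 2: lead(4x³ + 6x² − 26x + 13) ÷ lead(D) = 4x³ ÷ 2x² = 2x. Subtract (2x)·D = 4x³ + 12x² − 8x. Remainder: −6x² − 18x + 13.
Step 3: lead(−6x² − 18x + 13) ÷ lead(D) = −6x² ÷ 2x² = −3. Subtract (−3)·D = −6x² − 18x + 12. Remainder: 1.

Q = [3, 2, -3]; R = [1]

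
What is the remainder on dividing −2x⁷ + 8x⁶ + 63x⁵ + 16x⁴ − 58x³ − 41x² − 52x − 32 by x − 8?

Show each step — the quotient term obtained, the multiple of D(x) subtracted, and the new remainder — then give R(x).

Step 1: lead(−2x⁷ + 8x⁶ + 63x⁵ + 16x⁴ − 58x³ − 41x² − 52x − 32) ÷ lead(D) = −2x⁷ ÷ x = −2x⁶. Subtract (−2x⁶)·D = −2x⁷ + 16x⁶. Remainder: −8x⁶ + 63x⁵ + 16x⁴ − 58x³ − 41x² − 52x − 32.
Step 2: lead(−8x⁶ + 63x⁵ + 16x⁴ − 58x³ − 41x² − 52x − 32) ÷ lead(D) = −8x⁶ ÷ x = −8x⁵. Subtract (−8x⁵)·D = −8x⁶ + 64x⁵. Remainder: −x⁵ + 16x⁴ − 58x³ − 41x² − 52x − 32.
Step 3: lead(−x⁵ + 16x⁴ − 58x³ − 41x² − 52x − 32) ÷ lead(D) = −x⁵ ÷ x = −x⁴. Subtract (−x⁴)·D = −x⁵ + 8x⁴. Remainder: 8x⁴ − 58x³ − 41x² − 52x − 32.
Step 4: lead(8x⁴ − 58x³ − 41x² − 52x − 32) ÷ lead(D) = 8x⁴ ÷ x = 8x³. Subtract (8x³)·D = 8x⁴ − 64x³. Remainder: 6x³ − 41x² − 52x − 32.
Step 5: lead(6x³ − 41x² − 52x − 32) ÷ lead(D) = 6x³ ÷ x = 6x². Subtract (6x²)·D = 6x³ − 48x². Remainder: 7x² − 52x − 32.
Step 6: lead(7x² − 52x − 32) ÷ lead(D) = 7x² ÷ x = 7x. Subtract (7x)·D = 7x² − 56x. Remainder: 4x − 32.
Step 7: lead(4x − 32) ÷ lead(D) = 4x ÷ x = 4. Subtract (4)·D = 4x − 32. Remainder: 0.

R(x) = 0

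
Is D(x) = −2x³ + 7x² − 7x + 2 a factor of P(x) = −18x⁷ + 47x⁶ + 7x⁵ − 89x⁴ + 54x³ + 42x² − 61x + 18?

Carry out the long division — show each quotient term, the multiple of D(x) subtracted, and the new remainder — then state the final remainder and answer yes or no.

R(x) = 0, so D(x) is a factor of P(x). yes

Step 1: lead(−18x⁷ + 47x⁶ + 7x⁵ − 89x⁴ + 54x³ + 42x² − 61x + 18) ÷ lead(D) = −18x⁷ ÷ −2x³ = 9x⁴. Subtract (9x⁴)·D = −18x⁷ + 63x⁶ − 63x⁵ + 18x⁴. Remainder: −16x⁶ + 70x⁵ − 107x⁴ + 54x³ + 42x² − 61x + 18.
Step 2: lead(−16x⁶ + 70x⁵ − 107x⁴ + 54x³ + 42x² − 61x + 18) ÷ lead(D) = −16x⁶ ÷ −2x³ = 8x³. Subtract (8x³)·D = −16x⁶ + 56x⁵ − 56x⁴ + 16x³. Remainder: 14x⁵ − 51x⁴ + 38x³ + 42x² − 61x + 18.
Step 3: lead(14x⁵ − 51x⁴ + 38x³ + 42x² − 61x + 18) ÷ lead(D) = 14x⁵ ÷ −2x³ = −7x². Subtract (−7x²)·D = 14x⁵ − 49x⁴ + 49x³ − 14x². Remainder: −2x⁴ − 11x³ + 56x² − 61x + 18.
Step 4: lead(−2x⁴ − 11x³ + 56x² − 61x + 18) ÷ lead(D) = −2x⁴ ÷ −2x³ = x. Subtract (x)·D = −2x⁴ + 7x³ − 7x² + 2x. Remainder: −18x³ + 63x² − 63x + 18.
Step 5: lead(−18x³ + 63x² − 63x + 18) ÷ lead(D) = −18x³ ÷ −2x³ = 9. Subtract (9)·D = −18x³ + 63x² − 63x + 18. Remainder: 0.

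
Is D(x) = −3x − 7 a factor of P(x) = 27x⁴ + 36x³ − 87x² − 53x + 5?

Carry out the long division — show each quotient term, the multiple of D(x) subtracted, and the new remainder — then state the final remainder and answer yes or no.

Step 1: lead(27x⁴ + 36x³ − 87x² − 53x + 5) ÷ lead(D) = 27x⁴ ÷ −3x = −9x³. Subtract (−9x³)·D = 27x⁴ + 63x³. Remainder: −27x³ − 87x² − 53x + 5.
Step 2: lead(−27x³ − 87x² − 53x + 5) ÷ lead(D) = −27x³ ÷ −3x = 9x². Subtract (9x²)·D = −27x³ − 63x². Remainder: −24x² − 53x + 5.
Step 3: lead(−24x² − 53x + 5) ÷ lead(D) = −24x² ÷ −3x = 8x. Subtract (8x)·D = −24x² − 56x. Remainder: 3x + 5.
Step 4: lead(3x + 5) ÷ lead(D) = 3x ÷ −3x = −1. Subtract (−1)·D = 3x + 7. Remainder: −2.

R(x) = −2, so D(x) is not a factor of P(x). no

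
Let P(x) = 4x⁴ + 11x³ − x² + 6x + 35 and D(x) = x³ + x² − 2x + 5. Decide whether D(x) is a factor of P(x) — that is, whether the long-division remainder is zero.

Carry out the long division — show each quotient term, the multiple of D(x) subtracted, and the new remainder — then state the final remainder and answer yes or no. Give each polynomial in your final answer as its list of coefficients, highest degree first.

R = [0], so D(x) is a factor of P(x). yes

Step 1: lead(4x⁴ + 11x³ − x² + 6x + 35) ÷ lead(D) = 4x⁴ ÷ x³ = 4x. Subtract (4x)·D = 4x⁴ + 4x³ − 8x² + 20x. Remainder: 7x³ + 7x² − 14x + 35.
Step 2: lead(7x³ + 7x² − 14x + 35) ÷ lead(D) = 7x³ ÷ x³ = 7. Subtract (7)·D = 7x³ + 7x² − 14x + 35. Remainder: 0.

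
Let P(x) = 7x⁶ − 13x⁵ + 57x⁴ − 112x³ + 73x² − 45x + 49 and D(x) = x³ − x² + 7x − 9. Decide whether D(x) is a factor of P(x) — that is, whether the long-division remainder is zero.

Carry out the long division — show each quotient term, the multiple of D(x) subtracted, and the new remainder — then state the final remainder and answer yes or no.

R(x) = 8x + 4, so D(x) is not a factor of P(x). no

Step 1: lead(7x⁶ − 13x⁵ + 57x⁴ − 112x³ + 73x² − 45x + 49) ÷ lead(D) = 7x⁶ ÷ x³ = 7x³. Subtract (7x³)·D = 7x⁶ − 7x⁵ + 49x⁴ − 63x³. Remainder: −6x⁵ + 8x⁴ − 49x³ + 73x² − 45x + 49.
Step 2: lead(−6x⁵ + 8x⁴ − 49x³ + 73x² − 45x + 49) ÷ lead(D) = −6x⁵ ÷ x³ = −6x². Subtract (−6x²)·D = −6x⁵ + 6x⁴ − 42x³ + 54x². Remainder: 2x⁴ − 7x³ + 19x² − 45x + 49.
Step 3: lead(2x⁴ − 7x³ + 19x² − 45x + 49) ÷ lead(D) = 2x⁴ ÷ x³ = 2x. Subtract (2x)·D = 2x⁴ − 2x³ + 14x² − 18x. Remainder: −5x³ + 5x² − 27x + 49.
Step 4: lead(−5x³ + 5x² − 27x + 49) ÷ lead(D) = −5x³ ÷ x³ = −5. Subtract (−5)·D = −5x³ + 5x² − 35x + 45. Remainder: 8x + 4.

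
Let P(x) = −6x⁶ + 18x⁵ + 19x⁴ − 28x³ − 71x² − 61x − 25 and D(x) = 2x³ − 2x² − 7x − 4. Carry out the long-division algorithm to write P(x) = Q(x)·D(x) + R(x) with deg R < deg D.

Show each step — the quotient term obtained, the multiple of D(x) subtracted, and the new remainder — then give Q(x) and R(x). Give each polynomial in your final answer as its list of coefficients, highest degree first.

Q = [-3, 6, 5, 6]; R = [1, -1]

Step 1: lead(−6x⁶ + 18x⁵ + 19x⁴ − 28x³ − 71x² − 61x − 25) ÷ lead(D) = −6x⁶ ÷ 2x³ = −3x³. Subtract (−3x³)·D = −6x⁶ + 6x⁵ + 21x⁴ + 12x³. Remainder: 12x⁵ − 2x⁴ − 40x³ − 71x² − 61x − 25.
Step 2: lead(12x⁵ − 2x⁴ − 40x³ − 71x² − 61x − 25) ÷ lead(D) = 12x⁵ ÷ 2x³ = 6x². Subtract (6x²)·D = 12x⁵ − 12x⁴ − 42x³ − 24x². Remainder: 10x⁴ + 2x³ − 47x² − 61x − 25.
Step 3: lead(10x⁴ + 2x³ − 47x² − 61x − 25) ÷ lead(D) = 10x⁴ ÷ 2x³ = 5x. Subtract (5x)·D = 10x⁴ − 10x³ − 35x² − 20x. Remainder: 12x³ − 12x² − 41x − 25.
Step 4: lead(12x³ − 12x² − 41x − 25) ÷ lead(D) = 12x³ ÷ 2x³ = 6. Subtract (6)·D = 12x³ − 12x² − 42x − 24. Remainder: x − 1.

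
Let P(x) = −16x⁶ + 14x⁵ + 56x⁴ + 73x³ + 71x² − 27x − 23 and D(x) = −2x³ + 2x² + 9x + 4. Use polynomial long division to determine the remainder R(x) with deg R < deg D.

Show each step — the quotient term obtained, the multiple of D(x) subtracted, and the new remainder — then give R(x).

R(x) = 5

Step 1: lead(−16x⁶ + 14x⁵ + 56x⁴ + 73x³ + 71x² − 27x − 23) ÷ lead(D) = −16x⁶ ÷ −2x³ = 8x³. Subtract (8x³)·D = −16x⁶ + 16x⁵ + 72x⁴ + 32x³. Remainder: −2x⁵ − 16x⁴ + 41x³ + 71x² − 27x − 23.
Step 2: lead(−2x⁵ − 16x⁴ + 41x³ + 71x² − 27x − 23) ÷ lead(D) = −2x⁵ ÷ −2x³ = x². Subtract (x²)·D = −2x⁵ + 2x⁴ + 9x³ + 4x². Remainder: −18x⁴ + 32x³ + 67x² − 27x − 23.
Step 3: lead(−18x⁴ + 32x³ + 67x² − 27x − 23) ÷ lead(D) = −18x⁴ ÷ −2x³ = 9x. Subtract (9x)·D = −18x⁴ + 18x³ + 81x² + 36x. Remainder: 14x³ − 14x² − 63x − 23.
Step 4: lead(14x³ − 14x² − 63x − 23) ÷ lead(D) = 14x³ ÷ −2x³ = −7. Subtract (−7)·D = 14x³ − 14x² − 63x − 28. Remainder: 5.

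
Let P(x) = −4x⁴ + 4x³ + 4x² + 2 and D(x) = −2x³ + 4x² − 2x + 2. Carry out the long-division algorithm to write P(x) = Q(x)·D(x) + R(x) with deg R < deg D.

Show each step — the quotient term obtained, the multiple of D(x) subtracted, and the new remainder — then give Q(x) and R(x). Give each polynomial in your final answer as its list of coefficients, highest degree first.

Q = [2, 2]; R = [-2]

Step 1: lead(−4x⁴ + 4x³ + 4x² + 2) ÷ lead(D) = −4x⁴ ÷ −2x³ = 2x. Subtract (2x)·D = −4x⁴ + 8x³ − 4x² + 4x. Remainder: −4x³ + 8x² − 4x + 2.
Step 2: lead(−4x³ + 8x² − 4x + 2) ÷ lead(D) = −4x³ ÷ −2x³ = 2. Subtract (2)·D = −4x³ + 8x² − 4x + 4. Remainder: −2.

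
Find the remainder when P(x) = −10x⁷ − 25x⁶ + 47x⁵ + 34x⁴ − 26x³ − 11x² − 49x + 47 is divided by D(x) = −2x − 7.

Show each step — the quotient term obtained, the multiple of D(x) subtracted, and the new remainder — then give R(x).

R(x) = −2

Step 1: lead(−10x⁷ − 25x⁶ + 47x⁵ + 34x⁴ − 26x³ − 11x² − 49x + 47) ÷ lead(D) = −10x⁷ ÷ −2x = 5x⁶. Subtract (5x⁶)·D = −10x⁷ − 35x⁶. Remainder: 10x⁶ + 47x⁵ + 34x⁴ − 26x³ − 11x² − 49x + 47.
Step 2: lead(10x⁶ + 47x⁵ + 34x⁴ − 26x³ − 11x² − 49x + 47) ÷ lead(D) = 10x⁶ ÷ −2x = −5x⁵. Subtract (−5x⁵)·D = 10x⁶ + 35x⁵. Remainder: 12x⁵ + 34x⁴ − 26x³ − 11x² − 49x + 47.
Step 3: lead(12x⁵ + 34x⁴ − 26x³ − 11x² − 49x + 47) ÷ lead(D) = 12x⁵ ÷ −2x = −6x⁴. Subtract (−6x⁴)·D = 12x⁵ + 42x⁴. Remainder: −8x⁴ − 26x³ − 11x² − 49x + 47.
Step 4: lead(−8x⁴ − 26x³ − 11x² − 49x + 47) ÷ lead(D) = −8x⁴ ÷ −2x = 4x³. Subtract (4x³)·D = −8x⁴ − 28x³. Remainder: 2x³ − 11x² − 49x + 47.
Step 5: lead(2x³ − 11x² − 49x + 47) ÷ lead(D) = 2x³ ÷ −2x = −x². Subtract (−x²)·D = 2x³ + 7x². Remainder: −18x² − 49x + 47.
Step 6: lead(−18x² − 49x + 47) ÷ lead(D) = −18x² ÷ −2x = 9x. Subtract (9x)·D = −18x² − 63x. Remainder: 14x + 47.
Step 7: lead(14x + 47) ÷ lead(D) = 14x ÷ −2x = −7. Subtract (−7)·D = 14x + 49. Remainder: −2.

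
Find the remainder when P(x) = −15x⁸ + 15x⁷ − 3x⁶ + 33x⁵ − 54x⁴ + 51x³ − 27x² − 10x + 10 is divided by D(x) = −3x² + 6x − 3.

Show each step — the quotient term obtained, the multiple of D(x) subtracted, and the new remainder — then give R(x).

R(x) = 5x − 5

Step 1: lead(−15x⁸ + 15x⁷ − 3x⁶ + 33x⁵ − 54x⁴ + 51x³ − 27x² − 10x + 10) ÷ lead(D) = −15x⁸ ÷ −3x² = 5x⁶. Subtract (5x⁶)·D = −15x⁸ + 30x⁷ − 15x⁶. Remainder: −15x⁷ + 12x⁶ + 33x⁵ − 54x⁴ + 51x³ − 27x² − 10x + 10.
Step 2: lead(−15x⁷ + 12x⁶ + 33x⁵ − 54x⁴ + 51x³ − 27x² − 10x + 10) ÷ lead(D) = −15x⁷ ÷ −3x² = 5x⁵. Subtract (5x⁵)·D = −15x⁷ + 30x⁶ − 15x⁵. Remainder: −18x⁶ + 48x⁵ − 54x⁴ + 51x³ − 27x² − 10x + 10.
Step 3: lead(−18x⁶ + 48x⁵ − 54x⁴ + 51x³ − 27x² − 10x + 10) ÷ lead(D) = −18x⁶ ÷ −3x² = 6x⁴. Subtract (6x⁴)·D = −18x⁶ + 36x⁵ − 18x⁴. Remainder: 12x⁵ − 36x⁴ + 51x³ − 27x² − 10x + 10.
Step 4: lead(12x⁵ − 36x⁴ + 51x³ − 27x² − 10x + 10) ÷ lead(D) = 12x⁵ ÷ −3x² = −4x³. Subtract (−4x³)·D = 12x⁵ − 24x⁴ + 12x³. Remainder: −12x⁴ + 39x³ − 27x² − 10x + 10.
Step 5: lead(−12x⁴ + 39x³ − 27x² − 10x + 10) ÷ lead(D) = −12x⁴ ÷ −3x² = 4x². Subtract (4x²)·D = −12x⁴ + 24x³ − 12x². Remainder: 15x³ − 15x² − 10x + 10.
Step 6: lead(15x³ − 15x² − 10x + 10) ÷ lead(D) = 15x³ ÷ −3x² = −5x. Subtract (−5x)·D = 15x³ − 30x² + 15x. Remainder: 15x² − 25x + 10.
Step 7: lead(15x² − 25x + 10) ÷ lead(D) = 15x² ÷ −3x² = −5. Subtract (−5)·D = 15x² − 30x + 15. Remainder: 5x − 5.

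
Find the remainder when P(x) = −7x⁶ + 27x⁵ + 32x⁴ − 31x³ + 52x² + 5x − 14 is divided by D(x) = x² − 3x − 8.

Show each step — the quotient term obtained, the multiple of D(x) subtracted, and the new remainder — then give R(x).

Step 1: lead(−7x⁶ + 27x⁵ + 32x⁴ − 31x³ + 52x² + 5x − 14) ÷ lead(D) = −7x⁶ ÷ x² = −7x⁴. Subtract (−7x⁴)·D = −7x⁶ + 21x⁵ + 56x⁴. Remainder: 6x⁵ − 24x⁴ − 31x³ + 52x² + 5x − 14.
Step 2: lead(6x⁵ − 24x⁴ − 31x³ + 52x² + 5x − 14) ÷ lead(D) = 6x⁵ ÷ x² = 6x³. Subtract (6x³)·D = 6x⁵ − 18x⁴ − 48x³. Remainder: −6x⁴ + 17x³ + 52x² + 5x − 14.
Step 3: lead(−6x⁴ + 17x³ + 52x² + 5x − 14) ÷ lead(D) = −6x⁴ ÷ x² = −6x². Subtract (−6x²)·D = −6x⁴ + 18x³ + 48x². Remainder: −x³ + 4x² + 5x − 14.
Step 4: lead(−x³ + 4x² + 5x − 14) ÷ lead(D) = −x³ ÷ x² = −x. Subtract (−x)·D = −x³ + 3x² + 8x. Remainder: x² − 3x − 14.
Step 5: lead(x² − 3x − 14) ÷ lead(D) = x² ÷ x² = 1. Subtract (1)·D = x² − 3x − 8. Remainder: −6.

R(x) = −6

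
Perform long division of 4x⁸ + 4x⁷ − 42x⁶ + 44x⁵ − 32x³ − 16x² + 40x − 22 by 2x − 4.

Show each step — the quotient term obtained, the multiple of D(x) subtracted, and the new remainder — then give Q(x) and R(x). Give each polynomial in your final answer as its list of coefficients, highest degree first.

Q = [2, 6, -9, 4, 8, 0, -8, 4]; R = [-6]

Step 1: lead(4x⁸ + 4x⁷ − 42x⁶ + 44x⁵ − 32x³ − 16x² + 40x − 22) ÷ lead(D) = 4x⁸ ÷ 2x = 2x⁷. Subtract (2x⁷)·D = 4x⁸ − 8x⁷. Remainder: 12x⁷ − 42x⁶ + 44x⁵ − 32x³ − 16x² + 40x − 22.
Step 2: lead(12x⁷ − 42x⁶ + 44x⁵ − 32x³ − 16x² + 40x − 22) ÷ lead(D) = 12x⁷ ÷ 2x = 6x⁶. Subtract (6x⁶)·D = 12x⁷ − 24x⁶. Remainder: −18x⁶ + 44x⁵ − 32x³ − 16x² + 40x − 22.
Step 3: lead(−18x⁶ + 44x⁵ − 32x³ − 16x² + 40x − 22) ÷ lead(D) = −18x⁶ ÷ 2x = −9x⁵. Subtract (−9x⁵)·D = −18x⁶ + 36x⁵. Remainder: 8x⁵ − 32x³ − 16x² + 40x − 22.
Step 4: lead(8x⁵ − 32x³ − 16x² + 40x − 22) ÷ lead(D) = 8x⁵ ÷ 2x = 4x⁴. Subtract (4x⁴)·D = 8x⁵ − 16x⁴. Remainder: 16x⁴ − 32x³ − 16x² + 40x − 22.
Step 5: lead(16x⁴ − 32x³ − 16x² + 40x − 22) ÷ lead(D) = 16x⁴ ÷ 2x = 8x³. Subtract (8x³)·D = 16x⁴ − 32x³. Remainder: −16x² + 40x − 22.
Step 6: lead(−16x² + 40x − 22) ÷ lead(D) = −16x² ÷ 2x = −8x. Subtract (−8x)·D = −16x² + 32x. Remainder: 8x − 22.
Step 7: lead(8x − 22) ÷ lead(D) = 8x ÷ 2x = 4. Subtract (4)·D = 8x − 16. Remainder: −6.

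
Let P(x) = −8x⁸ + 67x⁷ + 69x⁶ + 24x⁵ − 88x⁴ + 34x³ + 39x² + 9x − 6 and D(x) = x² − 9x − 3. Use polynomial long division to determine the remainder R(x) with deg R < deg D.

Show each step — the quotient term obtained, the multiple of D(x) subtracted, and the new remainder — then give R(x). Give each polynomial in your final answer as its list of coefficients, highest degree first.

Step 1: lead(−8x⁸ + 67x⁷ + 69x⁶ + 24x⁵ − 88x⁴ + 34x³ + 39x² + 9x − 6) ÷ lead(D) = −8x⁸ ÷ x² = −8x⁶. Subtract (−8x⁶)·D = −8x⁸ + 72x⁷ + 24x⁶. Remainder: −5x⁷ + 45x⁶ + 24x⁵ − 88x⁴ + 34x³ + 39x² + 9x − 6.
Step 2: lead(−5x⁷ + 45x⁶ + 24x⁵ − 88x⁴ + 34x³ + 39x² + 9x − 6) ÷ lead(D) = −5x⁷ ÷ x² = −5x⁵. Subtract (−5x⁵)·D = −5x⁷ + 45x⁶ + 15x⁵. Remainder: 9x⁵ − 88x⁴ + 34x³ + 39x² + 9x − 6.
Step 3: lead(9x⁵ − 88x⁴ + 34x³ + 39x² + 9x − 6) ÷ lead(D) = 9x⁵ ÷ x² = 9x³. Subtract (9x³)·D = 9x⁵ − 81x⁴ − 27x³. Remainder: −7x⁴ + 61x³ + 39x² + 9x − 6.
Step 4: lead(−7x⁴ + 61x³ + 39x² + 9x − 6) ÷ lead(D) = −7x⁴ ÷ x² = −7x². Subtract (−7x²)·D = −7x⁴ + 63x³ + 21x². Remainder: −2x³ + 18x² + 9x − 6.
Step 5: lead(−2x³ + 18x² + 9x − 6) ÷ lead(D) = −2x³ ÷ x² = −2x. Subtract (−2x)·D = −2x³ + 18x² + 6x. Remainder: 3x − 6.

R = [3, -6]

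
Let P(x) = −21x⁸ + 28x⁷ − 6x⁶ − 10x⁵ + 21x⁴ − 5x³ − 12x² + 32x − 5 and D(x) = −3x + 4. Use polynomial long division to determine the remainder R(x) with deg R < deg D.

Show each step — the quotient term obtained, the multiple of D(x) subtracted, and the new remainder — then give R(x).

R(x) = −5

Step 1: lead(−21x⁸ + 28x⁷ − 6x⁶ − 10x⁵ + 21x⁴ − 5x³ − 12x² + 32x − 5) ÷ lead(D) = −21x⁸ ÷ −3x = 7x⁷. Subtract (7x⁷)·D = −21x⁸ + 28x⁷. Remainder: −6x⁶ − 10x⁵ + 21x⁴ − 5x³ − 12x² + 32x − 5.
Step 2: lead(−6x⁶ − 10x⁵ + 21x⁴ − 5x³ − 12x² + 32x − 5) ÷ lead(D) = −6x⁶ ÷ −3x = 2x⁵. Subtract (2x⁵)·D = −6x⁶ + 8x⁵. Remainder: −18x⁵ + 21x⁴ − 5x³ − 12x² + 32x − 5.
Step 3: lead(−18x⁵ + 21x⁴ − 5x³ − 12x² + 32x − 5) ÷ lead(D) = −18x⁵ ÷ −3x = 6x⁴. Subtract (6x⁴)·D = −18x⁵ + 24x⁴. Remainder: −3x⁴ − 5x³ − 12x² + 32x − 5.
Step 4: lead(−3x⁴ − 5x³ − 12x² + 32x − 5) ÷ lead(D) = −3x⁴ ÷ −3x = x³. Subtract (x³)·D = −3x⁴ + 4x³. Remainder: −9x³ − 12x² + 32x − 5.
Step 5: lead(−9x³ − 12x² + 32x − 5) ÷ lead(D) = −9x³ ÷ −3x = 3x². Subtract (3x²)·D = −9x³ + 12x². Remainder: −24x² + 32x − 5.
Step 6: lead(−24x² + 32x − 5) ÷ lead(D) = −24x² ÷ −3x = 8x. Subtract (8x)·D = −24x² + 32x. Remainder: −5.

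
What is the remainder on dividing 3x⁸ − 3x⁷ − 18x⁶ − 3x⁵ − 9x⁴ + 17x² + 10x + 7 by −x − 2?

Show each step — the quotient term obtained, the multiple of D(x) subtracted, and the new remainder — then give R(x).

Step 1: lead(3x⁸ − 3x⁷ − 18x⁶ − 3x⁵ − 9x⁴ + 17x² + 10x + 7) ÷ lead(D) = 3x⁸ ÷ −x = −3x⁷. Subtract (−3x⁷)·D = 3x⁸ + 6x⁷. Remainder: −9x⁷ − 18x⁶ − 3x⁵ − 9x⁴ + 17x² + 10x + 7.
Step 2: lead(−9x⁷ − 18x⁶ − 3x⁵ − 9x⁴ + 17x² + 10x + 7) ÷ lead(D) = −9x⁷ ÷ −x = 9x⁶. Subtract (9x⁶)·D = −9x⁷ − 18x⁶. Remainder: −3x⁵ − 9x⁴ + 17x² + 10x + 7.
Step 3: lead(−3x⁵ − 9x⁴ + 17x² + 10x + 7) ÷ lead(D) = −3x⁵ ÷ −x = 3x⁴. Subtract (3x⁴)·D = −3x⁵ − 6x⁴. Remainder: −3x⁴ + 17x² + 10x + 7.
Step 4: lead(−3x⁴ + 17x² + 10x + 7) ÷ lead(D) = −3x⁴ ÷ −x = 3x³. Subtract (3x³)·D = −3x⁴ − 6x³. Remainder: 6x³ + 17x² + 10x + 7.
Step 5: lead(6x³ + 17x² + 10x + 7) ÷ lead(D) = 6x³ ÷ −x = −6x². Subtract (−6x²)·D = 6x³ + 12x². Remainder: 5x² + 10x + 7.
Step 6: lead(5x² + 10x + 7) ÷ lead(D) = 5x² ÷ −x = −5x. Subtract (−5x)·D = 5x² + 10x. Remainder: 7.

R(x) = 7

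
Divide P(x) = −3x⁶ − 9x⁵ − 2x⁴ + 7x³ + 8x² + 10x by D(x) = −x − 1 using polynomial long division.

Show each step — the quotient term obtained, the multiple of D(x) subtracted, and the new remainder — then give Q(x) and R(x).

Step 1: lead(−3x⁶ − 9x⁵ − 2x⁴ + 7x³ + 8x² + 10x) ÷ lead(D) = −3x⁶ ÷ −x = 3x⁵. Subtract (3x⁵)·D = −3x⁶ − 3x⁵. Remainder: −6x⁵ − 2x⁴ + 7x³ + 8x² + 10x.
Step 2: lead(−6x⁵ − 2x⁴ + 7x³ + 8x² + 10x) ÷ lead(D) = −6x⁵ ÷ −x = 6x⁴. Subtract (6x⁴)·D = −6x⁵ − 6x⁴. Remainder: 4x⁴ + 7x³ + 8x² + 10x.
Step 3: lead(4x⁴ + 7x³ + 8x² + 10x) ÷ lead(D) = 4x⁴ ÷ −x = −4x³. Subtract (−4x³)·D = 4x⁴ + 4x³. Remainder: 3x³ + 8x² + 10x.
Step 4: lead(3x³ + 8x² + 10x) ÷ lead(D) = 3x³ ÷ −x = −3x². Subtract (−3x²)·D = 3x³ + 3x². Remainder: 5x² + 10x.
Step 5: lead(5x² + 10x) ÷ lead(D) = 5x² ÷ −x = −5x. Subtract (−5x)·D = 5x² + 5x. Remainder: 5x.
Step 6: lead(5x) ÷ lead(D) = 5x ÷ −x = −5. Subtract (−5)·D = 5x + 5. Remainder: −5.

Q(x) = 3x⁵ + 6x⁴ − 4x³ − 3x² − 5x − 5; R(x) = −5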